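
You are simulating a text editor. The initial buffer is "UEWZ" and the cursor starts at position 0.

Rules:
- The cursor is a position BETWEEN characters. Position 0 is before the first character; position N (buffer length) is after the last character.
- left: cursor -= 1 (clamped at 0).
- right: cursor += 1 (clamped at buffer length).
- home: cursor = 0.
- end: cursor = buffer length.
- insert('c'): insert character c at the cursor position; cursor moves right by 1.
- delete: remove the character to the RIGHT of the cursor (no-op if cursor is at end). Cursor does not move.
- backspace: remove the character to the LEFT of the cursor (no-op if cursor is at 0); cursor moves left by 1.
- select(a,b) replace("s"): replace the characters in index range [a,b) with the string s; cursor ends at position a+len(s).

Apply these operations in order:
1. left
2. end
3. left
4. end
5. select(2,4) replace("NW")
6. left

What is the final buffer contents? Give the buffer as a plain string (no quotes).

Answer: UENW

Derivation:
After op 1 (left): buf='UEWZ' cursor=0
After op 2 (end): buf='UEWZ' cursor=4
After op 3 (left): buf='UEWZ' cursor=3
After op 4 (end): buf='UEWZ' cursor=4
After op 5 (select(2,4) replace("NW")): buf='UENW' cursor=4
After op 6 (left): buf='UENW' cursor=3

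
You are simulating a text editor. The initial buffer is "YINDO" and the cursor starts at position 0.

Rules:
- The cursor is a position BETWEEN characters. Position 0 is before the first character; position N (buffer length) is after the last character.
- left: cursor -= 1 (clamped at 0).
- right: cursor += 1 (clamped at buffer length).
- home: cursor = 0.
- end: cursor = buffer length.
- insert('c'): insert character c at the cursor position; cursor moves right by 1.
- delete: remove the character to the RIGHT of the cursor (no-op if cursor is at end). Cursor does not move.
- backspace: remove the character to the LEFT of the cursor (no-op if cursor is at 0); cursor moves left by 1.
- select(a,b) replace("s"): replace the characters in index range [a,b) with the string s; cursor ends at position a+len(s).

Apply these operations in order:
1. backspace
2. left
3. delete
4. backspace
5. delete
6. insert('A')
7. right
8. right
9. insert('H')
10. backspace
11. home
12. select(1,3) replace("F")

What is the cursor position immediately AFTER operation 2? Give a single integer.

After op 1 (backspace): buf='YINDO' cursor=0
After op 2 (left): buf='YINDO' cursor=0

Answer: 0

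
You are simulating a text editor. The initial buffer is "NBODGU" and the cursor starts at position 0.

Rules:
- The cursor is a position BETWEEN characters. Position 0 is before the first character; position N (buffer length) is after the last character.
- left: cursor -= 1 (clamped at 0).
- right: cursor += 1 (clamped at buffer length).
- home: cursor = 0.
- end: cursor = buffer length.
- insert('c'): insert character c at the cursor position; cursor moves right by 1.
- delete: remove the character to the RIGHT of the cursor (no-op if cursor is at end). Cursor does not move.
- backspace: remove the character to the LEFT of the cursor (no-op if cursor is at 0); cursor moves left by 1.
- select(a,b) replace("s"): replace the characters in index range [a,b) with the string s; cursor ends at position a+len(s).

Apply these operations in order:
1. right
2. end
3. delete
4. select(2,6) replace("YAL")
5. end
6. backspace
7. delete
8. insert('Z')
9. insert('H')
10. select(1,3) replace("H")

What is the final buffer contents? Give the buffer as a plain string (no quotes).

After op 1 (right): buf='NBODGU' cursor=1
After op 2 (end): buf='NBODGU' cursor=6
After op 3 (delete): buf='NBODGU' cursor=6
After op 4 (select(2,6) replace("YAL")): buf='NBYAL' cursor=5
After op 5 (end): buf='NBYAL' cursor=5
After op 6 (backspace): buf='NBYA' cursor=4
After op 7 (delete): buf='NBYA' cursor=4
After op 8 (insert('Z')): buf='NBYAZ' cursor=5
After op 9 (insert('H')): buf='NBYAZH' cursor=6
After op 10 (select(1,3) replace("H")): buf='NHAZH' cursor=2

Answer: NHAZH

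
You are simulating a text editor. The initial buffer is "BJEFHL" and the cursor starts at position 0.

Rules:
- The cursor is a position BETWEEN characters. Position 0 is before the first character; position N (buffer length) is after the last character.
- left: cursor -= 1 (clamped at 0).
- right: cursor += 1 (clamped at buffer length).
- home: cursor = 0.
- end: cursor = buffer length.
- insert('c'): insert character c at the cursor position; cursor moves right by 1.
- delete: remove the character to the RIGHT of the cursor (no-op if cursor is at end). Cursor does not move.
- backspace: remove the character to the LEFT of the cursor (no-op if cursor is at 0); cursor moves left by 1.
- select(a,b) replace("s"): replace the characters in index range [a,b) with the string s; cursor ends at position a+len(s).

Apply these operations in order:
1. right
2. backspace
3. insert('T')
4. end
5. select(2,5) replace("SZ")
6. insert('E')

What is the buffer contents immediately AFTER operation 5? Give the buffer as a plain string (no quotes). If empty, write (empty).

After op 1 (right): buf='BJEFHL' cursor=1
After op 2 (backspace): buf='JEFHL' cursor=0
After op 3 (insert('T')): buf='TJEFHL' cursor=1
After op 4 (end): buf='TJEFHL' cursor=6
After op 5 (select(2,5) replace("SZ")): buf='TJSZL' cursor=4

Answer: TJSZL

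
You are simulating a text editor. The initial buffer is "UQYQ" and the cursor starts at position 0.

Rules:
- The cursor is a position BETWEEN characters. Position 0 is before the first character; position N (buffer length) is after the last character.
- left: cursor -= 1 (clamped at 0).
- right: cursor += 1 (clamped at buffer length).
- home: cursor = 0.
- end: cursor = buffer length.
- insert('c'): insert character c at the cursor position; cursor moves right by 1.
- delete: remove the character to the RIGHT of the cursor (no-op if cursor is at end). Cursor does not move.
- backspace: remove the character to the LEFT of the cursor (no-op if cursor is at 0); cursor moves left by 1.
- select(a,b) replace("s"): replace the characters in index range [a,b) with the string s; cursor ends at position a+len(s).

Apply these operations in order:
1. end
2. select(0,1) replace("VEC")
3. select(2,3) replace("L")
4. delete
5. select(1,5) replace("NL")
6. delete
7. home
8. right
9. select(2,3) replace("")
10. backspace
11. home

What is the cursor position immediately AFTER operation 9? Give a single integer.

After op 1 (end): buf='UQYQ' cursor=4
After op 2 (select(0,1) replace("VEC")): buf='VECQYQ' cursor=3
After op 3 (select(2,3) replace("L")): buf='VELQYQ' cursor=3
After op 4 (delete): buf='VELYQ' cursor=3
After op 5 (select(1,5) replace("NL")): buf='VNL' cursor=3
After op 6 (delete): buf='VNL' cursor=3
After op 7 (home): buf='VNL' cursor=0
After op 8 (right): buf='VNL' cursor=1
After op 9 (select(2,3) replace("")): buf='VN' cursor=2

Answer: 2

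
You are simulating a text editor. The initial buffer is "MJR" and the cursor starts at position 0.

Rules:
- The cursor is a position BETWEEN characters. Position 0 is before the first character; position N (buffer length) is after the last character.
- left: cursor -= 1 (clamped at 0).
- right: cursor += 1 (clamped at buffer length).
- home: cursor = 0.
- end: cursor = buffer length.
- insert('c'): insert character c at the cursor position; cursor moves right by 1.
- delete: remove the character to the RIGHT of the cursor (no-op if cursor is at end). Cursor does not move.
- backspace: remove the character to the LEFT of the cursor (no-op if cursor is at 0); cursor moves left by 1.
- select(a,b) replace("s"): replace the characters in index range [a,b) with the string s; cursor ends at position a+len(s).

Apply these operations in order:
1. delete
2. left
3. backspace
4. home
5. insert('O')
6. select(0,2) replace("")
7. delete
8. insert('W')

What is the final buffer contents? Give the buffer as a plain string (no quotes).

Answer: W

Derivation:
After op 1 (delete): buf='JR' cursor=0
After op 2 (left): buf='JR' cursor=0
After op 3 (backspace): buf='JR' cursor=0
After op 4 (home): buf='JR' cursor=0
After op 5 (insert('O')): buf='OJR' cursor=1
After op 6 (select(0,2) replace("")): buf='R' cursor=0
After op 7 (delete): buf='(empty)' cursor=0
After op 8 (insert('W')): buf='W' cursor=1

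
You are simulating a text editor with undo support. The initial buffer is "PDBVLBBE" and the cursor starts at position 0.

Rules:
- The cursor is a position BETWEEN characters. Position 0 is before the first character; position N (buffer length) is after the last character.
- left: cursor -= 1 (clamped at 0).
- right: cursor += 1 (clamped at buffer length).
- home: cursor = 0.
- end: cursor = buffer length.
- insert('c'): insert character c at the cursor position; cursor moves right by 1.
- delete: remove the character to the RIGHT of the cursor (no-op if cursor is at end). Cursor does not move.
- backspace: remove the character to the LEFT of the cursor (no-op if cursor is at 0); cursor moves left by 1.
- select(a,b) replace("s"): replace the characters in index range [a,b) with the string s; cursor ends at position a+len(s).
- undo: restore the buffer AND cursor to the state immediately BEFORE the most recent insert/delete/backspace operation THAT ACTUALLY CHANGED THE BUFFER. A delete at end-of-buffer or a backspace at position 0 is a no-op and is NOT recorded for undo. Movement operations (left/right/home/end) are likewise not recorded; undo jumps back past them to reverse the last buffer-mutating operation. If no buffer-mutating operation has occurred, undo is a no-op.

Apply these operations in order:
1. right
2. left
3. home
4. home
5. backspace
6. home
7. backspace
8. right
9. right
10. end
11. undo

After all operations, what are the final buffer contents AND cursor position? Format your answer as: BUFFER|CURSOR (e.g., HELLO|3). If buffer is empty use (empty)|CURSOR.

Answer: PDBVLBBE|8

Derivation:
After op 1 (right): buf='PDBVLBBE' cursor=1
After op 2 (left): buf='PDBVLBBE' cursor=0
After op 3 (home): buf='PDBVLBBE' cursor=0
After op 4 (home): buf='PDBVLBBE' cursor=0
After op 5 (backspace): buf='PDBVLBBE' cursor=0
After op 6 (home): buf='PDBVLBBE' cursor=0
After op 7 (backspace): buf='PDBVLBBE' cursor=0
After op 8 (right): buf='PDBVLBBE' cursor=1
After op 9 (right): buf='PDBVLBBE' cursor=2
After op 10 (end): buf='PDBVLBBE' cursor=8
After op 11 (undo): buf='PDBVLBBE' cursor=8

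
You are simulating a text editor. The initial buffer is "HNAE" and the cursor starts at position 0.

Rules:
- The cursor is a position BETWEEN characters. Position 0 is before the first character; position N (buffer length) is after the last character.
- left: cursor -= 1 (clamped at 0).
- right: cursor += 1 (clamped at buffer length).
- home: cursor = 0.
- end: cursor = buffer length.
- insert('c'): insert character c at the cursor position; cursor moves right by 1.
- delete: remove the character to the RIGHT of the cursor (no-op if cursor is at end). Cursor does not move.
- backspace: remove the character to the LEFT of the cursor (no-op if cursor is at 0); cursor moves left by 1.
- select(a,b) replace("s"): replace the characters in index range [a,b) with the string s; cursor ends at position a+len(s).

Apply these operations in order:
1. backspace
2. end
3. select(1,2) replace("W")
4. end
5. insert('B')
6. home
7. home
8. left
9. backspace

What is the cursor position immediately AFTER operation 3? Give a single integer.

Answer: 2

Derivation:
After op 1 (backspace): buf='HNAE' cursor=0
After op 2 (end): buf='HNAE' cursor=4
After op 3 (select(1,2) replace("W")): buf='HWAE' cursor=2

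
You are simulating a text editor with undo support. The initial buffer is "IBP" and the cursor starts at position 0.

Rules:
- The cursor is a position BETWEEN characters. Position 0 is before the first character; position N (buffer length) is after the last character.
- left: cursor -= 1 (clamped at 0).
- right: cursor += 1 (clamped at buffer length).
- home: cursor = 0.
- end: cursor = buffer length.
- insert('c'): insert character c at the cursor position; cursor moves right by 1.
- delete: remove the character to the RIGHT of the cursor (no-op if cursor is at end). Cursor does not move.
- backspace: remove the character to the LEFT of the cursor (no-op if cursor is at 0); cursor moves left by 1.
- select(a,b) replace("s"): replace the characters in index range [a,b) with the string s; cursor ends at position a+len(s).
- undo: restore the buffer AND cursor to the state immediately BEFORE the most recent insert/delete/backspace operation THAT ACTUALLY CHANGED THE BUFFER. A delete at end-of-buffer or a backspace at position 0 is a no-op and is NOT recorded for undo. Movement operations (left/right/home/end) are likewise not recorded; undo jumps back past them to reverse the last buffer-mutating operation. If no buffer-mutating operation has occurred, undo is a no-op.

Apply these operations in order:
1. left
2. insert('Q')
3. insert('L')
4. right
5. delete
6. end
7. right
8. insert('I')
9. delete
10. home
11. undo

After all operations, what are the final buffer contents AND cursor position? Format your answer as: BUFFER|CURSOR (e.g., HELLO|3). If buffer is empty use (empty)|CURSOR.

After op 1 (left): buf='IBP' cursor=0
After op 2 (insert('Q')): buf='QIBP' cursor=1
After op 3 (insert('L')): buf='QLIBP' cursor=2
After op 4 (right): buf='QLIBP' cursor=3
After op 5 (delete): buf='QLIP' cursor=3
After op 6 (end): buf='QLIP' cursor=4
After op 7 (right): buf='QLIP' cursor=4
After op 8 (insert('I')): buf='QLIPI' cursor=5
After op 9 (delete): buf='QLIPI' cursor=5
After op 10 (home): buf='QLIPI' cursor=0
After op 11 (undo): buf='QLIP' cursor=4

Answer: QLIP|4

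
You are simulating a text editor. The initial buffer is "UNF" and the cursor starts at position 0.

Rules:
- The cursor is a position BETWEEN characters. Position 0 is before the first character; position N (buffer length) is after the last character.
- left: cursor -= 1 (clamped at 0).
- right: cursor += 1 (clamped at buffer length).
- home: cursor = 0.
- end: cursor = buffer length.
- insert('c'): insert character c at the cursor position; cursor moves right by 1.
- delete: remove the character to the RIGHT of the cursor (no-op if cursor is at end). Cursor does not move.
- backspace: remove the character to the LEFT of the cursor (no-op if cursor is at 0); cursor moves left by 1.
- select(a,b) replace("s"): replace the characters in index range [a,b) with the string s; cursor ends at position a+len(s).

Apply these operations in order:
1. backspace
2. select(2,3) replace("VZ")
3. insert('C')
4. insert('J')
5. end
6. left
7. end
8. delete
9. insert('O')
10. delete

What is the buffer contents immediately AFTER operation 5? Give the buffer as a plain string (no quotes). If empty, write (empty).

Answer: UNVZCJ

Derivation:
After op 1 (backspace): buf='UNF' cursor=0
After op 2 (select(2,3) replace("VZ")): buf='UNVZ' cursor=4
After op 3 (insert('C')): buf='UNVZC' cursor=5
After op 4 (insert('J')): buf='UNVZCJ' cursor=6
After op 5 (end): buf='UNVZCJ' cursor=6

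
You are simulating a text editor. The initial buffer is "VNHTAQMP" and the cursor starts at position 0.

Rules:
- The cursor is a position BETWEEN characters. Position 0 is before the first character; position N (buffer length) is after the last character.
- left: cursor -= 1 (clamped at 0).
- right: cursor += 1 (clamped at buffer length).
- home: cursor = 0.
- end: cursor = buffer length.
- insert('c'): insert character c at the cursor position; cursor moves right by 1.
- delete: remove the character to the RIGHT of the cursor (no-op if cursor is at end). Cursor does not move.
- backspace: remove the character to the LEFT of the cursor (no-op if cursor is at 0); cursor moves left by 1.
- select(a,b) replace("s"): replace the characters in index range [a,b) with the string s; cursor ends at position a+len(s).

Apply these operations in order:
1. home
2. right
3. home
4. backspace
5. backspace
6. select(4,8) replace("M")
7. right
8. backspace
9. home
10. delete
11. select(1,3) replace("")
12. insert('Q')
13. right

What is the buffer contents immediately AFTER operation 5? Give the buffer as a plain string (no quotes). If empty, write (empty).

Answer: VNHTAQMP

Derivation:
After op 1 (home): buf='VNHTAQMP' cursor=0
After op 2 (right): buf='VNHTAQMP' cursor=1
After op 3 (home): buf='VNHTAQMP' cursor=0
After op 4 (backspace): buf='VNHTAQMP' cursor=0
After op 5 (backspace): buf='VNHTAQMP' cursor=0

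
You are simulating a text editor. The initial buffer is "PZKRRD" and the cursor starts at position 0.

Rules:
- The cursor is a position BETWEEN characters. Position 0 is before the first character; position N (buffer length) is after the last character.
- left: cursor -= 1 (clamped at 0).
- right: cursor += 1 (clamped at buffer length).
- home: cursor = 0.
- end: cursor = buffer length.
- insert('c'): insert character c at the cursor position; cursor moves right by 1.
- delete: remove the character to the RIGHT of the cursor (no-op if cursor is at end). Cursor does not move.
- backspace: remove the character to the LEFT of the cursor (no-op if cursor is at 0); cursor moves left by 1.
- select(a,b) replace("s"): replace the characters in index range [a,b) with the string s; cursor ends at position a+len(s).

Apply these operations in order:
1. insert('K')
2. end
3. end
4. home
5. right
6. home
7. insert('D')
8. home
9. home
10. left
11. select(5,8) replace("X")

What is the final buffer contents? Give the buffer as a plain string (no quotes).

After op 1 (insert('K')): buf='KPZKRRD' cursor=1
After op 2 (end): buf='KPZKRRD' cursor=7
After op 3 (end): buf='KPZKRRD' cursor=7
After op 4 (home): buf='KPZKRRD' cursor=0
After op 5 (right): buf='KPZKRRD' cursor=1
After op 6 (home): buf='KPZKRRD' cursor=0
After op 7 (insert('D')): buf='DKPZKRRD' cursor=1
After op 8 (home): buf='DKPZKRRD' cursor=0
After op 9 (home): buf='DKPZKRRD' cursor=0
After op 10 (left): buf='DKPZKRRD' cursor=0
After op 11 (select(5,8) replace("X")): buf='DKPZKX' cursor=6

Answer: DKPZKX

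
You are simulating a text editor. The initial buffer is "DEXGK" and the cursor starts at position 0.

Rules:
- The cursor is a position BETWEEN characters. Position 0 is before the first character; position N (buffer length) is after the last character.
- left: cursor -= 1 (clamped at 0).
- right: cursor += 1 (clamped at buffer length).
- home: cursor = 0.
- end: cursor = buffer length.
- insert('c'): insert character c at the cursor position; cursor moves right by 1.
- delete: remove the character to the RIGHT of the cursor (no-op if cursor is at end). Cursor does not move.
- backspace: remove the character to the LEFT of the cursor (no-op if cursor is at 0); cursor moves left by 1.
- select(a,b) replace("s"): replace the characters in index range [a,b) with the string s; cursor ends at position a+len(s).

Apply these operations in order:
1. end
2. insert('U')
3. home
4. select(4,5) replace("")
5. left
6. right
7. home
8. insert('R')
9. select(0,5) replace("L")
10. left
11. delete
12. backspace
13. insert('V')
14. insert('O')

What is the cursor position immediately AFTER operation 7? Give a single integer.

Answer: 0

Derivation:
After op 1 (end): buf='DEXGK' cursor=5
After op 2 (insert('U')): buf='DEXGKU' cursor=6
After op 3 (home): buf='DEXGKU' cursor=0
After op 4 (select(4,5) replace("")): buf='DEXGU' cursor=4
After op 5 (left): buf='DEXGU' cursor=3
After op 6 (right): buf='DEXGU' cursor=4
After op 7 (home): buf='DEXGU' cursor=0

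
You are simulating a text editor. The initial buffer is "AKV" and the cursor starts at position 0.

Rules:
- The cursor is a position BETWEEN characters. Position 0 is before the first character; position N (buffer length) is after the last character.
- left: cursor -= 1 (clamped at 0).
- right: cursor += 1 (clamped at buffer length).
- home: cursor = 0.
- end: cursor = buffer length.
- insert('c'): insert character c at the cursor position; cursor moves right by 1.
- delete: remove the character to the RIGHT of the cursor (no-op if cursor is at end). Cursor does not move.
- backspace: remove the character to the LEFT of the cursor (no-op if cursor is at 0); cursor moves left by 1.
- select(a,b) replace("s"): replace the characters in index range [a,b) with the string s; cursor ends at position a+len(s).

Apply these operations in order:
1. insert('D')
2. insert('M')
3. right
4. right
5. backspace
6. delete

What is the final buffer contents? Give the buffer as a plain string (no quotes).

After op 1 (insert('D')): buf='DAKV' cursor=1
After op 2 (insert('M')): buf='DMAKV' cursor=2
After op 3 (right): buf='DMAKV' cursor=3
After op 4 (right): buf='DMAKV' cursor=4
After op 5 (backspace): buf='DMAV' cursor=3
After op 6 (delete): buf='DMA' cursor=3

Answer: DMA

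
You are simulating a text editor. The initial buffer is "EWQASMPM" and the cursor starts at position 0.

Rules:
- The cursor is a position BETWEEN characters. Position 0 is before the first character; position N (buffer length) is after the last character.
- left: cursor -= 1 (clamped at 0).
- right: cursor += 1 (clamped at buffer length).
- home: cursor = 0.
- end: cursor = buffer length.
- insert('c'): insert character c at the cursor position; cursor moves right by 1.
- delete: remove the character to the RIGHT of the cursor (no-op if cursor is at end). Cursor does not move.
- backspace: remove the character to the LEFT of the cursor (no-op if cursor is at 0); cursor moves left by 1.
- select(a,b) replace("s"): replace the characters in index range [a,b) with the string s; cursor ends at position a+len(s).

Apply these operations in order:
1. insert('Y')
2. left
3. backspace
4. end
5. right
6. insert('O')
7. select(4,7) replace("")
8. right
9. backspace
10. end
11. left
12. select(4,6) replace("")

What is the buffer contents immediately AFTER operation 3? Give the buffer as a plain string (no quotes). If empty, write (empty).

Answer: YEWQASMPM

Derivation:
After op 1 (insert('Y')): buf='YEWQASMPM' cursor=1
After op 2 (left): buf='YEWQASMPM' cursor=0
After op 3 (backspace): buf='YEWQASMPM' cursor=0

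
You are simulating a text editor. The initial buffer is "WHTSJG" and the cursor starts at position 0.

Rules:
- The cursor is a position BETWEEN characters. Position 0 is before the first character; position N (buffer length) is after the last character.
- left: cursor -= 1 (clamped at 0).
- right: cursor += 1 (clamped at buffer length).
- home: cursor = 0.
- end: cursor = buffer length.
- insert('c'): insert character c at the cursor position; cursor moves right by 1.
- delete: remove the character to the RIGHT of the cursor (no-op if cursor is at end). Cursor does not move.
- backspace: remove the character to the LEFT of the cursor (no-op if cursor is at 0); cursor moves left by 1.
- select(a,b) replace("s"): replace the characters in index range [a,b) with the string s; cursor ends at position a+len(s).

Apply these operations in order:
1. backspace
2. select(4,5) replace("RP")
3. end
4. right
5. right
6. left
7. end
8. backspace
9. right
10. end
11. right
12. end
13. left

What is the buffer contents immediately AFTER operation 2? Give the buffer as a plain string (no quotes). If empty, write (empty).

After op 1 (backspace): buf='WHTSJG' cursor=0
After op 2 (select(4,5) replace("RP")): buf='WHTSRPG' cursor=6

Answer: WHTSRPG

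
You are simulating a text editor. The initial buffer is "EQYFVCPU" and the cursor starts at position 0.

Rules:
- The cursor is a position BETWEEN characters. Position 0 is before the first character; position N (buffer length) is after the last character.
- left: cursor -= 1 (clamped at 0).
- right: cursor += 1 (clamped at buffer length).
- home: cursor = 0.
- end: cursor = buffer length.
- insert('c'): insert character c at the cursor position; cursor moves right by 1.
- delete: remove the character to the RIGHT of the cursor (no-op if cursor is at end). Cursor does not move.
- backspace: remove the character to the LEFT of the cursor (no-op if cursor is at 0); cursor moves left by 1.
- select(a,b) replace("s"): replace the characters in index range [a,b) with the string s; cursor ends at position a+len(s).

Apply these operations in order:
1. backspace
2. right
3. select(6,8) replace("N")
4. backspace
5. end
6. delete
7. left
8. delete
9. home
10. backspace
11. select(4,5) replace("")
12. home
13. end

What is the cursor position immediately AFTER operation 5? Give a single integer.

Answer: 6

Derivation:
After op 1 (backspace): buf='EQYFVCPU' cursor=0
After op 2 (right): buf='EQYFVCPU' cursor=1
After op 3 (select(6,8) replace("N")): buf='EQYFVCN' cursor=7
After op 4 (backspace): buf='EQYFVC' cursor=6
After op 5 (end): buf='EQYFVC' cursor=6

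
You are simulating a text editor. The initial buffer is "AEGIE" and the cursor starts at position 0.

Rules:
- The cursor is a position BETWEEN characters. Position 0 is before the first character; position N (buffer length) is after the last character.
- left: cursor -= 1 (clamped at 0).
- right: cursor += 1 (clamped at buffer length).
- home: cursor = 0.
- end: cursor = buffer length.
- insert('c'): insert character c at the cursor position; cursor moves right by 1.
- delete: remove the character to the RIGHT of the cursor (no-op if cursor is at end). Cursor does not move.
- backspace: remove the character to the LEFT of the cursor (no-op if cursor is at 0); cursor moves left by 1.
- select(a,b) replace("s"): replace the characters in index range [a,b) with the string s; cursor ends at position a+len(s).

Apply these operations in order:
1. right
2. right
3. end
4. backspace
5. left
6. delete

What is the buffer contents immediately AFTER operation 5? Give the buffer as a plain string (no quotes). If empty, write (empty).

Answer: AEGI

Derivation:
After op 1 (right): buf='AEGIE' cursor=1
After op 2 (right): buf='AEGIE' cursor=2
After op 3 (end): buf='AEGIE' cursor=5
After op 4 (backspace): buf='AEGI' cursor=4
After op 5 (left): buf='AEGI' cursor=3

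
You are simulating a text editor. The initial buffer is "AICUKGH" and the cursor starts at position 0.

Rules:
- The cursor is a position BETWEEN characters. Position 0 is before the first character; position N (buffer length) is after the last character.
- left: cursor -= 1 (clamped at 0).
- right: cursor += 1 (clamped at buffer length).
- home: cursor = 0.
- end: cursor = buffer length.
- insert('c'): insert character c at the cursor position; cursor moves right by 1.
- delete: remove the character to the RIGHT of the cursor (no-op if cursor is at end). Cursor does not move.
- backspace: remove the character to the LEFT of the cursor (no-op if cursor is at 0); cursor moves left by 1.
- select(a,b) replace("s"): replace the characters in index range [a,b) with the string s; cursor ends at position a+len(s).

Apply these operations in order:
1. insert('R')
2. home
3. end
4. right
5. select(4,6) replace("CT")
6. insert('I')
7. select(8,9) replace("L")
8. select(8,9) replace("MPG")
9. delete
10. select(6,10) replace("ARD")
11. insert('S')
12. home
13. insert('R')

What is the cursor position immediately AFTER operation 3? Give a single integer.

Answer: 8

Derivation:
After op 1 (insert('R')): buf='RAICUKGH' cursor=1
After op 2 (home): buf='RAICUKGH' cursor=0
After op 3 (end): buf='RAICUKGH' cursor=8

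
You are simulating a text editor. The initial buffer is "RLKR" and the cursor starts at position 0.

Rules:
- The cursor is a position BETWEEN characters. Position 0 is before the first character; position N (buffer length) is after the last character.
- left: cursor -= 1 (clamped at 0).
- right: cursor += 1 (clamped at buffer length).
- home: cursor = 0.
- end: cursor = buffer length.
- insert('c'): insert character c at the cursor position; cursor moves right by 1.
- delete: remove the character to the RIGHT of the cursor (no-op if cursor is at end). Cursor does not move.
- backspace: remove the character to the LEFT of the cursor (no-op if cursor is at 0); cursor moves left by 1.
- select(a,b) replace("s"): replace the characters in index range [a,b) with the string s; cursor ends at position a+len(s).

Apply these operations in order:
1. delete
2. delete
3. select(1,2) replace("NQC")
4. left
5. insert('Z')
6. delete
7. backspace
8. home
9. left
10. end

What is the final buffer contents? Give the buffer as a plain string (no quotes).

After op 1 (delete): buf='LKR' cursor=0
After op 2 (delete): buf='KR' cursor=0
After op 3 (select(1,2) replace("NQC")): buf='KNQC' cursor=4
After op 4 (left): buf='KNQC' cursor=3
After op 5 (insert('Z')): buf='KNQZC' cursor=4
After op 6 (delete): buf='KNQZ' cursor=4
After op 7 (backspace): buf='KNQ' cursor=3
After op 8 (home): buf='KNQ' cursor=0
After op 9 (left): buf='KNQ' cursor=0
After op 10 (end): buf='KNQ' cursor=3

Answer: KNQ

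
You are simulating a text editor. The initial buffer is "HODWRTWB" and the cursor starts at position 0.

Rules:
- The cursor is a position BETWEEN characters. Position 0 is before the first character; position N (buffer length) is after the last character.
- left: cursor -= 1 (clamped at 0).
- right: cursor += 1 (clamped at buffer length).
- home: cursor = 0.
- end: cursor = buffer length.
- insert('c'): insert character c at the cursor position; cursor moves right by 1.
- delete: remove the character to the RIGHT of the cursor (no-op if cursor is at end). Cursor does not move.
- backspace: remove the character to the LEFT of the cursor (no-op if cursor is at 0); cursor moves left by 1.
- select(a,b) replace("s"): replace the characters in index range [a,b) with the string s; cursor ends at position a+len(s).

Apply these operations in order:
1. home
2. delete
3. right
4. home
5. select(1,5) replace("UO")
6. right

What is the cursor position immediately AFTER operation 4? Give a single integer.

Answer: 0

Derivation:
After op 1 (home): buf='HODWRTWB' cursor=0
After op 2 (delete): buf='ODWRTWB' cursor=0
After op 3 (right): buf='ODWRTWB' cursor=1
After op 4 (home): buf='ODWRTWB' cursor=0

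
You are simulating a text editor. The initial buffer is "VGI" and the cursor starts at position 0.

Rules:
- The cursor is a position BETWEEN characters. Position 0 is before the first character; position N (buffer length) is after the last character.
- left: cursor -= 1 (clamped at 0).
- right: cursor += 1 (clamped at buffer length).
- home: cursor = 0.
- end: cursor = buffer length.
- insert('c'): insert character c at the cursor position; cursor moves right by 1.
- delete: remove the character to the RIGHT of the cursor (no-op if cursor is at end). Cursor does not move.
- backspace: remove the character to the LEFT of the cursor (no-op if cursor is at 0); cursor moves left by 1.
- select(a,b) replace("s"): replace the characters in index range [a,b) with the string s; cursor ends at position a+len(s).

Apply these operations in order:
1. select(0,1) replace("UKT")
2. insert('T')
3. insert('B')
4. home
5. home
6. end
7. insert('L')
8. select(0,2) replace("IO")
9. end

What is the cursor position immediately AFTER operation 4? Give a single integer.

After op 1 (select(0,1) replace("UKT")): buf='UKTGI' cursor=3
After op 2 (insert('T')): buf='UKTTGI' cursor=4
After op 3 (insert('B')): buf='UKTTBGI' cursor=5
After op 4 (home): buf='UKTTBGI' cursor=0

Answer: 0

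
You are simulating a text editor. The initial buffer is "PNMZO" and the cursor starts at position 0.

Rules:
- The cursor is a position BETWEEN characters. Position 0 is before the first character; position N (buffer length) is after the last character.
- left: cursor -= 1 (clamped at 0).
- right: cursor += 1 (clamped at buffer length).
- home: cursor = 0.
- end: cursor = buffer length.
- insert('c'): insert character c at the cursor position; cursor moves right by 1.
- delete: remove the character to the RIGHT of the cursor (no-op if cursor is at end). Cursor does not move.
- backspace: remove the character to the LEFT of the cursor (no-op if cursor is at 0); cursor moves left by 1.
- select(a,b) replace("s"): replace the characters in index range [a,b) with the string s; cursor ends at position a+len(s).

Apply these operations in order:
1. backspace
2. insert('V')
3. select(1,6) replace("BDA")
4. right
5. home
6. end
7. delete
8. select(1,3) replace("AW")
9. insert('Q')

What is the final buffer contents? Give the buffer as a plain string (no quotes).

Answer: VAWQA

Derivation:
After op 1 (backspace): buf='PNMZO' cursor=0
After op 2 (insert('V')): buf='VPNMZO' cursor=1
After op 3 (select(1,6) replace("BDA")): buf='VBDA' cursor=4
After op 4 (right): buf='VBDA' cursor=4
After op 5 (home): buf='VBDA' cursor=0
After op 6 (end): buf='VBDA' cursor=4
After op 7 (delete): buf='VBDA' cursor=4
After op 8 (select(1,3) replace("AW")): buf='VAWA' cursor=3
After op 9 (insert('Q')): buf='VAWQA' cursor=4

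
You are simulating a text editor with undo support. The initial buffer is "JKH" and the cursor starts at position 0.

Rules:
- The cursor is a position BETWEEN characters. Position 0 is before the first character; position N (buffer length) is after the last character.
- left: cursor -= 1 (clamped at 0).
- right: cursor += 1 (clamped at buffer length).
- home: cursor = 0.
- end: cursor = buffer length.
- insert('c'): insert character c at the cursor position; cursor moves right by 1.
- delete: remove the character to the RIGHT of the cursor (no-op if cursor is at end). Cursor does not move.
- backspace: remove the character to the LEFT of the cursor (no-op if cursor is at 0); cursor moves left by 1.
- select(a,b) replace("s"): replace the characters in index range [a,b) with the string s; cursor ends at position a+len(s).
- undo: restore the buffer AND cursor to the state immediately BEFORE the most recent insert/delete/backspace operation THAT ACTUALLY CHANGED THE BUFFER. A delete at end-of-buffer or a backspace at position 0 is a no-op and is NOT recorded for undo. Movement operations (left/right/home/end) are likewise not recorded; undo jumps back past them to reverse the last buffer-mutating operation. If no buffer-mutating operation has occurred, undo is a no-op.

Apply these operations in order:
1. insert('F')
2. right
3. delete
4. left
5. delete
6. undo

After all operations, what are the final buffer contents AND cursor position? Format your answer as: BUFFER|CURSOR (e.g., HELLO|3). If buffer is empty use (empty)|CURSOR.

After op 1 (insert('F')): buf='FJKH' cursor=1
After op 2 (right): buf='FJKH' cursor=2
After op 3 (delete): buf='FJH' cursor=2
After op 4 (left): buf='FJH' cursor=1
After op 5 (delete): buf='FH' cursor=1
After op 6 (undo): buf='FJH' cursor=1

Answer: FJH|1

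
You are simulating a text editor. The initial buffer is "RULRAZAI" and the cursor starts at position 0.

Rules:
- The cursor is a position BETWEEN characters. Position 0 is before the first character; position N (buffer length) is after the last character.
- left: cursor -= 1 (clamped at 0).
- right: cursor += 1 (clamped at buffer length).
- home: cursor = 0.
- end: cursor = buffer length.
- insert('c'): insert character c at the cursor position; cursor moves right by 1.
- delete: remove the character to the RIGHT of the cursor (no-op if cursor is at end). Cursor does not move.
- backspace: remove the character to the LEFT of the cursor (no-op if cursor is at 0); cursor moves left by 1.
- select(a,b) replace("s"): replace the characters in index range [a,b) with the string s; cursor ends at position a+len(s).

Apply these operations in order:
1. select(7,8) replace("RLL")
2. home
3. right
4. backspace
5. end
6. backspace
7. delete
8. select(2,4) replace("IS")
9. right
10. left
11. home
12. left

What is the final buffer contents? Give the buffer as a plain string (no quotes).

Answer: ULISZARL

Derivation:
After op 1 (select(7,8) replace("RLL")): buf='RULRAZARLL' cursor=10
After op 2 (home): buf='RULRAZARLL' cursor=0
After op 3 (right): buf='RULRAZARLL' cursor=1
After op 4 (backspace): buf='ULRAZARLL' cursor=0
After op 5 (end): buf='ULRAZARLL' cursor=9
After op 6 (backspace): buf='ULRAZARL' cursor=8
After op 7 (delete): buf='ULRAZARL' cursor=8
After op 8 (select(2,4) replace("IS")): buf='ULISZARL' cursor=4
After op 9 (right): buf='ULISZARL' cursor=5
After op 10 (left): buf='ULISZARL' cursor=4
After op 11 (home): buf='ULISZARL' cursor=0
After op 12 (left): buf='ULISZARL' cursor=0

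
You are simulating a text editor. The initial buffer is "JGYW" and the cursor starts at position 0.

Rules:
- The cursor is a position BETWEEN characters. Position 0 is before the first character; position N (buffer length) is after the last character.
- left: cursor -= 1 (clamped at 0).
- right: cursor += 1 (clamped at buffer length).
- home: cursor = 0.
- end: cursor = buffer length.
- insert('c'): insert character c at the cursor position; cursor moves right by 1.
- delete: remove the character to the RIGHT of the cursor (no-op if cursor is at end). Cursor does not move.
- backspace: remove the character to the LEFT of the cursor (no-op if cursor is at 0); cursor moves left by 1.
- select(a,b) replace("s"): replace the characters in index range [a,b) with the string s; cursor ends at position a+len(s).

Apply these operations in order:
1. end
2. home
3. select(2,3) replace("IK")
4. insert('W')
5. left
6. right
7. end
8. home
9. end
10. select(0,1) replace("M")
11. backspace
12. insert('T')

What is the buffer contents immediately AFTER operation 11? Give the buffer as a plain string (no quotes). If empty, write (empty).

Answer: GIKWW

Derivation:
After op 1 (end): buf='JGYW' cursor=4
After op 2 (home): buf='JGYW' cursor=0
After op 3 (select(2,3) replace("IK")): buf='JGIKW' cursor=4
After op 4 (insert('W')): buf='JGIKWW' cursor=5
After op 5 (left): buf='JGIKWW' cursor=4
After op 6 (right): buf='JGIKWW' cursor=5
After op 7 (end): buf='JGIKWW' cursor=6
After op 8 (home): buf='JGIKWW' cursor=0
After op 9 (end): buf='JGIKWW' cursor=6
After op 10 (select(0,1) replace("M")): buf='MGIKWW' cursor=1
After op 11 (backspace): buf='GIKWW' cursor=0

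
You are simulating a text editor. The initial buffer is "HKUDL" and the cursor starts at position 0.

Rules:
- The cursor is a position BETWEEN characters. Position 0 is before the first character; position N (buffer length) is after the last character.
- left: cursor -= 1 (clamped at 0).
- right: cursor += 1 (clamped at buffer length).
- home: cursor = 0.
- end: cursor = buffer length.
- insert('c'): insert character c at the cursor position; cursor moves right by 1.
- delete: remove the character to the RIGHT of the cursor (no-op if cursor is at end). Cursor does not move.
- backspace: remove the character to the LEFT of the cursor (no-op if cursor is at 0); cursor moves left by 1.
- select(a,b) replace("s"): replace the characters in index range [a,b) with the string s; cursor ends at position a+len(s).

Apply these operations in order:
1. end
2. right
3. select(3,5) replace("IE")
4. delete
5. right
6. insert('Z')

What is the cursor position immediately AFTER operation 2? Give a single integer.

After op 1 (end): buf='HKUDL' cursor=5
After op 2 (right): buf='HKUDL' cursor=5

Answer: 5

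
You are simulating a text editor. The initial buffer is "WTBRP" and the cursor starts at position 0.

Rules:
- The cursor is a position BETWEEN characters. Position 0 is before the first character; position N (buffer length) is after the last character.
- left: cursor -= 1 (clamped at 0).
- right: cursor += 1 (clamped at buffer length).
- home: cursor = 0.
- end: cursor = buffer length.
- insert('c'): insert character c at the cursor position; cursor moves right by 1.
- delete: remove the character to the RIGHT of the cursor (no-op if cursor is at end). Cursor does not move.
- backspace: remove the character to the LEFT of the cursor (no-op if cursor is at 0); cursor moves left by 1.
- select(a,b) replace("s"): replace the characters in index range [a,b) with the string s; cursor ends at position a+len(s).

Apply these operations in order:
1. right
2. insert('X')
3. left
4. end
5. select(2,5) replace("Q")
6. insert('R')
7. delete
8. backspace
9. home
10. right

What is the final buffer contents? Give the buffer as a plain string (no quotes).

After op 1 (right): buf='WTBRP' cursor=1
After op 2 (insert('X')): buf='WXTBRP' cursor=2
After op 3 (left): buf='WXTBRP' cursor=1
After op 4 (end): buf='WXTBRP' cursor=6
After op 5 (select(2,5) replace("Q")): buf='WXQP' cursor=3
After op 6 (insert('R')): buf='WXQRP' cursor=4
After op 7 (delete): buf='WXQR' cursor=4
After op 8 (backspace): buf='WXQ' cursor=3
After op 9 (home): buf='WXQ' cursor=0
After op 10 (right): buf='WXQ' cursor=1

Answer: WXQ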